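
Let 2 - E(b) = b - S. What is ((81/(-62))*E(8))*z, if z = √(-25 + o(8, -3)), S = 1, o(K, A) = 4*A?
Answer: 405*I*√37/62 ≈ 39.734*I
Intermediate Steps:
z = I*√37 (z = √(-25 + 4*(-3)) = √(-25 - 12) = √(-37) = I*√37 ≈ 6.0828*I)
E(b) = 3 - b (E(b) = 2 - (b - 1*1) = 2 - (b - 1) = 2 - (-1 + b) = 2 + (1 - b) = 3 - b)
((81/(-62))*E(8))*z = ((81/(-62))*(3 - 1*8))*(I*√37) = ((81*(-1/62))*(3 - 8))*(I*√37) = (-81/62*(-5))*(I*√37) = 405*(I*√37)/62 = 405*I*√37/62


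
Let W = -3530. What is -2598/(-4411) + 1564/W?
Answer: 1136068/7785415 ≈ 0.14592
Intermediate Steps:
-2598/(-4411) + 1564/W = -2598/(-4411) + 1564/(-3530) = -2598*(-1/4411) + 1564*(-1/3530) = 2598/4411 - 782/1765 = 1136068/7785415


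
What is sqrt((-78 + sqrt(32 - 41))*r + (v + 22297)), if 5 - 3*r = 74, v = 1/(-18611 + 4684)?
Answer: sqrt(4672722363012 - 13383331701*I)/13927 ≈ 155.21 - 0.22228*I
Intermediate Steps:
v = -1/13927 (v = 1/(-13927) = -1/13927 ≈ -7.1803e-5)
r = -23 (r = 5/3 - 1/3*74 = 5/3 - 74/3 = -23)
sqrt((-78 + sqrt(32 - 41))*r + (v + 22297)) = sqrt((-78 + sqrt(32 - 41))*(-23) + (-1/13927 + 22297)) = sqrt((-78 + sqrt(-9))*(-23) + 310530318/13927) = sqrt((-78 + 3*I)*(-23) + 310530318/13927) = sqrt((1794 - 69*I) + 310530318/13927) = sqrt(335515356/13927 - 69*I)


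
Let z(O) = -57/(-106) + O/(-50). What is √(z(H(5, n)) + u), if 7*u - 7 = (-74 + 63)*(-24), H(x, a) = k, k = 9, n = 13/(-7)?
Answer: √134447803/1855 ≈ 6.2508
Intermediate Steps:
n = -13/7 (n = 13*(-⅐) = -13/7 ≈ -1.8571)
H(x, a) = 9
z(O) = 57/106 - O/50 (z(O) = -57*(-1/106) + O*(-1/50) = 57/106 - O/50)
u = 271/7 (u = 1 + ((-74 + 63)*(-24))/7 = 1 + (-11*(-24))/7 = 1 + (⅐)*264 = 1 + 264/7 = 271/7 ≈ 38.714)
√(z(H(5, n)) + u) = √((57/106 - 1/50*9) + 271/7) = √((57/106 - 9/50) + 271/7) = √(474/1325 + 271/7) = √(362393/9275) = √134447803/1855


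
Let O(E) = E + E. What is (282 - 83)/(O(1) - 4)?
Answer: -199/2 ≈ -99.500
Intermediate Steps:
O(E) = 2*E
(282 - 83)/(O(1) - 4) = (282 - 83)/(2*1 - 4) = 199/(2 - 4) = 199/(-2) = 199*(-½) = -199/2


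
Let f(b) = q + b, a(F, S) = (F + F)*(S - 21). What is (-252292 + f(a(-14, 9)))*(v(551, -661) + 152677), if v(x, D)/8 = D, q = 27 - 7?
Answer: -37132595104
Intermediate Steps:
q = 20
a(F, S) = 2*F*(-21 + S) (a(F, S) = (2*F)*(-21 + S) = 2*F*(-21 + S))
f(b) = 20 + b
v(x, D) = 8*D
(-252292 + f(a(-14, 9)))*(v(551, -661) + 152677) = (-252292 + (20 + 2*(-14)*(-21 + 9)))*(8*(-661) + 152677) = (-252292 + (20 + 2*(-14)*(-12)))*(-5288 + 152677) = (-252292 + (20 + 336))*147389 = (-252292 + 356)*147389 = -251936*147389 = -37132595104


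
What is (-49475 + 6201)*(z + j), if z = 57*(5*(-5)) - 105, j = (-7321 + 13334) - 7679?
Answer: 138303704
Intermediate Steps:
j = -1666 (j = 6013 - 7679 = -1666)
z = -1530 (z = 57*(-25) - 105 = -1425 - 105 = -1530)
(-49475 + 6201)*(z + j) = (-49475 + 6201)*(-1530 - 1666) = -43274*(-3196) = 138303704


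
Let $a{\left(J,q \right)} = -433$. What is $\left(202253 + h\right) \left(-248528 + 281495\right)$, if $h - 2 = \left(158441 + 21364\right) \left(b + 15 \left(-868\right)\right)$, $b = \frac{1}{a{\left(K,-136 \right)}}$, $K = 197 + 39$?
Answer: $- \frac{33415089431800230}{433} \approx -7.7171 \cdot 10^{13}$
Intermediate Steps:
$K = 236$
$b = - \frac{1}{433}$ ($b = \frac{1}{-433} = - \frac{1}{433} \approx -0.0023095$)
$h = - \frac{1013679635239}{433}$ ($h = 2 + \left(158441 + 21364\right) \left(- \frac{1}{433} + 15 \left(-868\right)\right) = 2 + 179805 \left(- \frac{1}{433} - 13020\right) = 2 + 179805 \left(- \frac{5637661}{433}\right) = 2 - \frac{1013679636105}{433} = - \frac{1013679635239}{433} \approx -2.3411 \cdot 10^{9}$)
$\left(202253 + h\right) \left(-248528 + 281495\right) = \left(202253 - \frac{1013679635239}{433}\right) \left(-248528 + 281495\right) = \left(- \frac{1013592059690}{433}\right) 32967 = - \frac{33415089431800230}{433}$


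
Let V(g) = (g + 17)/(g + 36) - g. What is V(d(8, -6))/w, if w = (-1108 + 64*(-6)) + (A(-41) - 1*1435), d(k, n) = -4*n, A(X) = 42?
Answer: 1399/173100 ≈ 0.0080820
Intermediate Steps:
w = -2885 (w = (-1108 + 64*(-6)) + (42 - 1*1435) = (-1108 - 384) + (42 - 1435) = -1492 - 1393 = -2885)
V(g) = -g + (17 + g)/(36 + g) (V(g) = (17 + g)/(36 + g) - g = -g + (17 + g)/(36 + g))
V(d(8, -6))/w = ((17 - (-4*(-6))**2 - (-140)*(-6))/(36 - 4*(-6)))/(-2885) = ((17 - 1*24**2 - 35*24)/(36 + 24))*(-1/2885) = ((17 - 1*576 - 840)/60)*(-1/2885) = ((17 - 576 - 840)/60)*(-1/2885) = ((1/60)*(-1399))*(-1/2885) = -1399/60*(-1/2885) = 1399/173100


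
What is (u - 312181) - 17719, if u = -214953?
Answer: -544853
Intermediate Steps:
(u - 312181) - 17719 = (-214953 - 312181) - 17719 = -527134 - 17719 = -544853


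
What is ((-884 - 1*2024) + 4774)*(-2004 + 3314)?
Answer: 2444460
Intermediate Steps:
((-884 - 1*2024) + 4774)*(-2004 + 3314) = ((-884 - 2024) + 4774)*1310 = (-2908 + 4774)*1310 = 1866*1310 = 2444460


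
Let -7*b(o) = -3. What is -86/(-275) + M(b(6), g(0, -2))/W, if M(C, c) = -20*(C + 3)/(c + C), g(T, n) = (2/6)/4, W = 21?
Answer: -502114/82775 ≈ -6.0660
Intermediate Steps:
g(T, n) = 1/12 (g(T, n) = (2*(⅙))*(¼) = (⅓)*(¼) = 1/12)
b(o) = 3/7 (b(o) = -⅐*(-3) = 3/7)
M(C, c) = -20*(3 + C)/(C + c)
-86/(-275) + M(b(6), g(0, -2))/W = -86/(-275) + (20*(-3 - 1*3/7)/(3/7 + 1/12))/21 = -86*(-1/275) + (20*(-3 - 3/7)/(43/84))*(1/21) = 86/275 + (20*(84/43)*(-24/7))*(1/21) = 86/275 - 5760/43*1/21 = 86/275 - 1920/301 = -502114/82775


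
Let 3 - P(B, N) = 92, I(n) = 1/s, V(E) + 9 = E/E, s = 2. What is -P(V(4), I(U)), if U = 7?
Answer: 89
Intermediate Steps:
V(E) = -8 (V(E) = -9 + E/E = -9 + 1 = -8)
I(n) = ½ (I(n) = 1/2 = ½)
P(B, N) = -89 (P(B, N) = 3 - 1*92 = 3 - 92 = -89)
-P(V(4), I(U)) = -1*(-89) = 89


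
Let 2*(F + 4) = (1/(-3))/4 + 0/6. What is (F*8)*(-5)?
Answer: 485/3 ≈ 161.67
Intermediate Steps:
F = -97/24 (F = -4 + ((1/(-3))/4 + 0/6)/2 = -4 + ((1*(-⅓))*(¼) + 0*(⅙))/2 = -4 + (-⅓*¼ + 0)/2 = -4 + (-1/12 + 0)/2 = -4 + (½)*(-1/12) = -4 - 1/24 = -97/24 ≈ -4.0417)
(F*8)*(-5) = -97/24*8*(-5) = -97/3*(-5) = 485/3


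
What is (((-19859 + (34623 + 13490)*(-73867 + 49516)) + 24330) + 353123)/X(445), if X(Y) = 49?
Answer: -1171242069/49 ≈ -2.3903e+7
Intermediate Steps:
(((-19859 + (34623 + 13490)*(-73867 + 49516)) + 24330) + 353123)/X(445) = (((-19859 + (34623 + 13490)*(-73867 + 49516)) + 24330) + 353123)/49 = (((-19859 + 48113*(-24351)) + 24330) + 353123)*(1/49) = (((-19859 - 1171599663) + 24330) + 353123)*(1/49) = ((-1171619522 + 24330) + 353123)*(1/49) = (-1171595192 + 353123)*(1/49) = -1171242069*1/49 = -1171242069/49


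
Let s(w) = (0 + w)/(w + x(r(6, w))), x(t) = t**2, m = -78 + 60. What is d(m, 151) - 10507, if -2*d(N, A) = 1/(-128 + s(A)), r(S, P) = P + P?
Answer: -1627302541/154878 ≈ -10507.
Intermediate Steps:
m = -18
r(S, P) = 2*P
s(w) = w/(w + 4*w**2) (s(w) = (0 + w)/(w + (2*w)**2) = w/(w + 4*w**2))
d(N, A) = -1/(2*(-128 + 1/(1 + 4*A)))
d(m, 151) - 10507 = (1 + 4*151)/(2*(127 + 512*151)) - 10507 = (1 + 604)/(2*(127 + 77312)) - 10507 = (1/2)*605/77439 - 10507 = (1/2)*(1/77439)*605 - 10507 = 605/154878 - 10507 = -1627302541/154878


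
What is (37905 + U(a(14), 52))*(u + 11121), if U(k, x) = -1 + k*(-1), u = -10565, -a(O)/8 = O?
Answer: 21136896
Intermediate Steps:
a(O) = -8*O
U(k, x) = -1 - k
(37905 + U(a(14), 52))*(u + 11121) = (37905 + (-1 - (-8)*14))*(-10565 + 11121) = (37905 + (-1 - 1*(-112)))*556 = (37905 + (-1 + 112))*556 = (37905 + 111)*556 = 38016*556 = 21136896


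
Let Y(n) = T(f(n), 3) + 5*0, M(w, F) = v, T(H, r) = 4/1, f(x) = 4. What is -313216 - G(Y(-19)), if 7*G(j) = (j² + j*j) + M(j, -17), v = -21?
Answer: -2192523/7 ≈ -3.1322e+5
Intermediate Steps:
T(H, r) = 4 (T(H, r) = 4*1 = 4)
M(w, F) = -21
Y(n) = 4 (Y(n) = 4 + 5*0 = 4 + 0 = 4)
G(j) = -3 + 2*j²/7 (G(j) = ((j² + j*j) - 21)/7 = ((j² + j²) - 21)/7 = (2*j² - 21)/7 = (-21 + 2*j²)/7 = -3 + 2*j²/7)
-313216 - G(Y(-19)) = -313216 - (-3 + (2/7)*4²) = -313216 - (-3 + (2/7)*16) = -313216 - (-3 + 32/7) = -313216 - 1*11/7 = -313216 - 11/7 = -2192523/7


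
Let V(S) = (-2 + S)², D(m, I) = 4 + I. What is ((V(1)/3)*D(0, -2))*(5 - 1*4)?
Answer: ⅔ ≈ 0.66667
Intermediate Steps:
((V(1)/3)*D(0, -2))*(5 - 1*4) = (((-2 + 1)²/3)*(4 - 2))*(5 - 1*4) = (((-1)²*(⅓))*2)*(5 - 4) = ((1*(⅓))*2)*1 = ((⅓)*2)*1 = (⅔)*1 = ⅔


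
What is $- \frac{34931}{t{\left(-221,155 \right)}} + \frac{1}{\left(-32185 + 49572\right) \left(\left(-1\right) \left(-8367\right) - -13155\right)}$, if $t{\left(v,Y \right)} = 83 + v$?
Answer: $\frac{1089273790181}{4303334661} \approx 253.12$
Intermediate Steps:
$- \frac{34931}{t{\left(-221,155 \right)}} + \frac{1}{\left(-32185 + 49572\right) \left(\left(-1\right) \left(-8367\right) - -13155\right)} = - \frac{34931}{83 - 221} + \frac{1}{\left(-32185 + 49572\right) \left(\left(-1\right) \left(-8367\right) - -13155\right)} = - \frac{34931}{-138} + \frac{1}{17387 \left(8367 + 13155\right)} = \left(-34931\right) \left(- \frac{1}{138}\right) + \frac{1}{17387 \cdot 21522} = \frac{34931}{138} + \frac{1}{17387} \cdot \frac{1}{21522} = \frac{34931}{138} + \frac{1}{374203014} = \frac{1089273790181}{4303334661}$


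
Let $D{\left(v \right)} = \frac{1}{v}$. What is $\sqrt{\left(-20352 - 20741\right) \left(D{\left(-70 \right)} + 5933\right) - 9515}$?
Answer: $\frac{i \sqrt{1194687115090}}{70} \approx 15615.0 i$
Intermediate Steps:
$\sqrt{\left(-20352 - 20741\right) \left(D{\left(-70 \right)} + 5933\right) - 9515} = \sqrt{\left(-20352 - 20741\right) \left(\frac{1}{-70} + 5933\right) - 9515} = \sqrt{- 41093 \left(- \frac{1}{70} + 5933\right) - 9515} = \sqrt{\left(-41093\right) \frac{415309}{70} - 9515} = \sqrt{- \frac{17066292737}{70} - 9515} = \sqrt{- \frac{17066958787}{70}} = \frac{i \sqrt{1194687115090}}{70}$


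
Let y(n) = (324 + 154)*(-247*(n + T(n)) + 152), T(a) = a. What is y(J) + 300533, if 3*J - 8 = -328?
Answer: 76681807/3 ≈ 2.5561e+7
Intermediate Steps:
J = -320/3 (J = 8/3 + (⅓)*(-328) = 8/3 - 328/3 = -320/3 ≈ -106.67)
y(n) = 72656 - 236132*n (y(n) = (324 + 154)*(-247*(n + n) + 152) = 478*(-494*n + 152) = 478*(152 - 494*n) = 72656 - 236132*n)
y(J) + 300533 = (72656 - 236132*(-320/3)) + 300533 = (72656 + 75562240/3) + 300533 = 75780208/3 + 300533 = 76681807/3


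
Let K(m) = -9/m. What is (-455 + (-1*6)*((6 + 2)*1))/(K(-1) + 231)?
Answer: -503/240 ≈ -2.0958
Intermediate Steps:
(-455 + (-1*6)*((6 + 2)*1))/(K(-1) + 231) = (-455 + (-1*6)*((6 + 2)*1))/(-9/(-1) + 231) = (-455 - 48)/(-9*(-1) + 231) = (-455 - 6*8)/(9 + 231) = (-455 - 48)/240 = -503*1/240 = -503/240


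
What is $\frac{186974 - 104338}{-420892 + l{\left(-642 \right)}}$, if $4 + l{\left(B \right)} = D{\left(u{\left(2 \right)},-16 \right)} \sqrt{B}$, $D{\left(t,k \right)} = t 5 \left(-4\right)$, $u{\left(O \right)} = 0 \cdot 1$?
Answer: $- \frac{20659}{105224} \approx -0.19633$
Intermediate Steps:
$u{\left(O \right)} = 0$
$D{\left(t,k \right)} = - 20 t$ ($D{\left(t,k \right)} = 5 t \left(-4\right) = - 20 t$)
$l{\left(B \right)} = -4$ ($l{\left(B \right)} = -4 + \left(-20\right) 0 \sqrt{B} = -4 + 0 \sqrt{B} = -4 + 0 = -4$)
$\frac{186974 - 104338}{-420892 + l{\left(-642 \right)}} = \frac{186974 - 104338}{-420892 - 4} = \frac{82636}{-420896} = 82636 \left(- \frac{1}{420896}\right) = - \frac{20659}{105224}$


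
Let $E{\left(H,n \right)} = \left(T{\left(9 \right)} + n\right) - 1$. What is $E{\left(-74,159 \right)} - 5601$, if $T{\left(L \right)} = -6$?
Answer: $-5449$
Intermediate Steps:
$E{\left(H,n \right)} = -7 + n$ ($E{\left(H,n \right)} = \left(-6 + n\right) - 1 = -7 + n$)
$E{\left(-74,159 \right)} - 5601 = \left(-7 + 159\right) - 5601 = 152 - 5601 = -5449$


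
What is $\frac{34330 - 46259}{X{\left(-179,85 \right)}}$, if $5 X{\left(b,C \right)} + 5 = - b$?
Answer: $- \frac{59645}{174} \approx -342.79$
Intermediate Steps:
$X{\left(b,C \right)} = -1 - \frac{b}{5}$ ($X{\left(b,C \right)} = -1 + \frac{\left(-1\right) b}{5} = -1 - \frac{b}{5}$)
$\frac{34330 - 46259}{X{\left(-179,85 \right)}} = \frac{34330 - 46259}{-1 - - \frac{179}{5}} = \frac{34330 - 46259}{-1 + \frac{179}{5}} = - \frac{11929}{\frac{174}{5}} = \left(-11929\right) \frac{5}{174} = - \frac{59645}{174}$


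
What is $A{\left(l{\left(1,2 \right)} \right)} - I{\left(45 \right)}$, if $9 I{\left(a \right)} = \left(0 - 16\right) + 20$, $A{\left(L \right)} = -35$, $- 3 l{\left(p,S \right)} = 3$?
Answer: $- \frac{319}{9} \approx -35.444$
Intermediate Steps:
$l{\left(p,S \right)} = -1$ ($l{\left(p,S \right)} = \left(- \frac{1}{3}\right) 3 = -1$)
$I{\left(a \right)} = \frac{4}{9}$ ($I{\left(a \right)} = \frac{\left(0 - 16\right) + 20}{9} = \frac{-16 + 20}{9} = \frac{1}{9} \cdot 4 = \frac{4}{9}$)
$A{\left(l{\left(1,2 \right)} \right)} - I{\left(45 \right)} = -35 - \frac{4}{9} = - \frac{319}{9}$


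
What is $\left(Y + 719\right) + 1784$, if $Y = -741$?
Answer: $1762$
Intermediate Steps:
$\left(Y + 719\right) + 1784 = \left(-741 + 719\right) + 1784 = -22 + 1784 = 1762$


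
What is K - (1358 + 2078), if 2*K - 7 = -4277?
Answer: -5571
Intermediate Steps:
K = -2135 (K = 7/2 + (1/2)*(-4277) = 7/2 - 4277/2 = -2135)
K - (1358 + 2078) = -2135 - (1358 + 2078) = -2135 - 1*3436 = -2135 - 3436 = -5571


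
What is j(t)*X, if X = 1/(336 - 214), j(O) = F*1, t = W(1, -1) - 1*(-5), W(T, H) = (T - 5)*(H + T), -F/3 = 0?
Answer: 0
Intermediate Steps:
F = 0 (F = -3*0 = 0)
W(T, H) = (-5 + T)*(H + T)
t = 5 (t = (1**2 - 5*(-1) - 5*1 - 1*1) - 1*(-5) = (1 + 5 - 5 - 1) + 5 = 0 + 5 = 5)
j(O) = 0 (j(O) = 0*1 = 0)
X = 1/122 ≈ 0.0081967
j(t)*X = 0*(1/122) = 0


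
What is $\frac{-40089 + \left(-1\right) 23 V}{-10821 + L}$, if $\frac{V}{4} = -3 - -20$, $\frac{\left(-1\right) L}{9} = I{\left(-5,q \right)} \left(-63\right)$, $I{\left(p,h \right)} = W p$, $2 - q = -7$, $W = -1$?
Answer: $\frac{41653}{7986} \approx 5.2158$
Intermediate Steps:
$q = 9$ ($q = 2 - -7 = 2 + 7 = 9$)
$I{\left(p,h \right)} = - p$
$L = 2835$ ($L = - 9 \left(-1\right) \left(-5\right) \left(-63\right) = - 9 \cdot 5 \left(-63\right) = \left(-9\right) \left(-315\right) = 2835$)
$V = 68$ ($V = 4 \left(-3 - -20\right) = 4 \left(-3 + 20\right) = 4 \cdot 17 = 68$)
$\frac{-40089 + \left(-1\right) 23 V}{-10821 + L} = \frac{-40089 + \left(-1\right) 23 \cdot 68}{-10821 + 2835} = \frac{-40089 - 1564}{-7986} = \left(-40089 - 1564\right) \left(- \frac{1}{7986}\right) = \left(-41653\right) \left(- \frac{1}{7986}\right) = \frac{41653}{7986}$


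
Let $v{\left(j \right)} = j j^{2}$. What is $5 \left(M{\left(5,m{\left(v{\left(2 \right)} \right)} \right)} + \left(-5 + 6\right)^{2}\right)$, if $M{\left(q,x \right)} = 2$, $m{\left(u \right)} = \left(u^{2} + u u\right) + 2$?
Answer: $15$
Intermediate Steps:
$v{\left(j \right)} = j^{3}$
$m{\left(u \right)} = 2 + 2 u^{2}$ ($m{\left(u \right)} = \left(u^{2} + u^{2}\right) + 2 = 2 u^{2} + 2 = 2 + 2 u^{2}$)
$5 \left(M{\left(5,m{\left(v{\left(2 \right)} \right)} \right)} + \left(-5 + 6\right)^{2}\right) = 5 \left(2 + \left(-5 + 6\right)^{2}\right) = 5 \left(2 + 1^{2}\right) = 5 \left(2 + 1\right) = 5 \cdot 3 = 15$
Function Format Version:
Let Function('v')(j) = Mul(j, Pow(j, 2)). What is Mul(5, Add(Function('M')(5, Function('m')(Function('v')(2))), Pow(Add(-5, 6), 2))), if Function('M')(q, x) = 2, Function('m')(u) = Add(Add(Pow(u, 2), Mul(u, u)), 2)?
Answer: 15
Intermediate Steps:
Function('v')(j) = Pow(j, 3)
Function('m')(u) = Add(2, Mul(2, Pow(u, 2))) (Function('m')(u) = Add(Add(Pow(u, 2), Pow(u, 2)), 2) = Add(Mul(2, Pow(u, 2)), 2) = Add(2, Mul(2, Pow(u, 2))))
Mul(5, Add(Function('M')(5, Function('m')(Function('v')(2))), Pow(Add(-5, 6), 2))) = Mul(5, Add(2, Pow(Add(-5, 6), 2))) = Mul(5, Add(2, Pow(1, 2))) = Mul(5, Add(2, 1)) = Mul(5, 3) = 15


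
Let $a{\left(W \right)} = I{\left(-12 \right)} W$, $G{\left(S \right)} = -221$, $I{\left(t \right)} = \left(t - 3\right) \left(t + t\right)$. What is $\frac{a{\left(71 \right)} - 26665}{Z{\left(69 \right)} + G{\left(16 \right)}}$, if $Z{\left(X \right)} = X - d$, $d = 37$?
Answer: $\frac{1105}{189} \approx 5.8466$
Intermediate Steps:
$I{\left(t \right)} = 2 t \left(-3 + t\right)$ ($I{\left(t \right)} = \left(-3 + t\right) 2 t = 2 t \left(-3 + t\right)$)
$Z{\left(X \right)} = -37 + X$ ($Z{\left(X \right)} = X - 37 = -37 + X$)
$a{\left(W \right)} = 360 W$ ($a{\left(W \right)} = 2 \left(-12\right) \left(-3 - 12\right) W = 2 \left(-12\right) \left(-15\right) W = 360 W$)
$\frac{a{\left(71 \right)} - 26665}{Z{\left(69 \right)} + G{\left(16 \right)}} = \frac{360 \cdot 71 - 26665}{\left(-37 + 69\right) - 221} = \frac{25560 - 26665}{32 - 221} = - \frac{1105}{-189} = \left(-1105\right) \left(- \frac{1}{189}\right) = \frac{1105}{189}$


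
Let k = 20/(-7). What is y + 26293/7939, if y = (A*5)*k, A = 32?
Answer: -25220749/55573 ≈ -453.83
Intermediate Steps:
k = -20/7 (k = 20*(-⅐) = -20/7 ≈ -2.8571)
y = -3200/7 (y = (32*5)*(-20/7) = 160*(-20/7) = -3200/7 ≈ -457.14)
y + 26293/7939 = -3200/7 + 26293/7939 = -25220749/55573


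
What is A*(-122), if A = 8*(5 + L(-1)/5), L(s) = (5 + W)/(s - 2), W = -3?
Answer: -71248/15 ≈ -4749.9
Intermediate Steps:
L(s) = 2/(-2 + s) (L(s) = (5 - 3)/(s - 2) = 2/(-2 + s))
A = 584/15 (A = 8*(5 + (2/(-2 - 1))/5) = 8*(5 + (2/(-3))*(⅕)) = 8*(5 + (2*(-⅓))*(⅕)) = 8*(5 - ⅔*⅕) = 8*(5 - 2/15) = 8*(73/15) = 584/15 ≈ 38.933)
A*(-122) = (584/15)*(-122) = -71248/15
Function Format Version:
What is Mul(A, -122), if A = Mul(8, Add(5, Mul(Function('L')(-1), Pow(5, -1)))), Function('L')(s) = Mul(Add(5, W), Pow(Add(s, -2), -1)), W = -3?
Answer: Rational(-71248, 15) ≈ -4749.9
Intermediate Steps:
Function('L')(s) = Mul(2, Pow(Add(-2, s), -1)) (Function('L')(s) = Mul(Add(5, -3), Pow(Add(s, -2), -1)) = Mul(2, Pow(Add(-2, s), -1)))
A = Rational(584, 15) (A = Mul(8, Add(5, Mul(Mul(2, Pow(Add(-2, -1), -1)), Pow(5, -1)))) = Mul(8, Add(5, Mul(Mul(2, Pow(-3, -1)), Rational(1, 5)))) = Mul(8, Add(5, Mul(Mul(2, Rational(-1, 3)), Rational(1, 5)))) = Mul(8, Add(5, Mul(Rational(-2, 3), Rational(1, 5)))) = Mul(8, Add(5, Rational(-2, 15))) = Mul(8, Rational(73, 15)) = Rational(584, 15) ≈ 38.933)
Mul(A, -122) = Mul(Rational(584, 15), -122) = Rational(-71248, 15)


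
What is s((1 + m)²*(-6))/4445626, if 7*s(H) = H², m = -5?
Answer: 4608/15559691 ≈ 0.00029615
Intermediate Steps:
s(H) = H²/7
s((1 + m)²*(-6))/4445626 = (((1 - 5)²*(-6))²/7)/4445626 = (((-4)²*(-6))²/7)*(1/4445626) = ((16*(-6))²/7)*(1/4445626) = ((⅐)*(-96)²)*(1/4445626) = ((⅐)*9216)*(1/4445626) = (9216/7)*(1/4445626) = 4608/15559691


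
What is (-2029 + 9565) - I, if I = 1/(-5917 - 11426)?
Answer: 130696849/17343 ≈ 7536.0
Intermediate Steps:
I = -1/17343 (I = 1/(-17343) = -1/17343 ≈ -5.7660e-5)
(-2029 + 9565) - I = (-2029 + 9565) - 1*(-1/17343) = 7536 + 1/17343 = 130696849/17343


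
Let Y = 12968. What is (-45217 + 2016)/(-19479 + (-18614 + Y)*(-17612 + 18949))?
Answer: 43201/7568181 ≈ 0.0057082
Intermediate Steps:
(-45217 + 2016)/(-19479 + (-18614 + Y)*(-17612 + 18949)) = (-45217 + 2016)/(-19479 + (-18614 + 12968)*(-17612 + 18949)) = -43201/(-19479 - 5646*1337) = -43201/(-19479 - 7548702) = -43201/(-7568181) = -43201*(-1/7568181) = 43201/7568181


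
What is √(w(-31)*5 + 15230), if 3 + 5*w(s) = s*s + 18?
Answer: √16206 ≈ 127.30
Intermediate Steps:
w(s) = 3 + s²/5 (w(s) = -⅗ + (s*s + 18)/5 = -⅗ + (s² + 18)/5 = -⅗ + (18 + s²)/5 = -⅗ + (18/5 + s²/5) = 3 + s²/5)
√(w(-31)*5 + 15230) = √((3 + (⅕)*(-31)²)*5 + 15230) = √((3 + (⅕)*961)*5 + 15230) = √((3 + 961/5)*5 + 15230) = √((976/5)*5 + 15230) = √(976 + 15230) = √16206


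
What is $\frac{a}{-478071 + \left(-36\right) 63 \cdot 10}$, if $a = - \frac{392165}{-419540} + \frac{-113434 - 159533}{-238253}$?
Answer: $- \frac{41591012585}{10010679852875724} \approx -4.1547 \cdot 10^{-6}$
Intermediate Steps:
$a = \frac{41591012585}{19991332724}$ ($a = \left(-392165\right) \left(- \frac{1}{419540}\right) - - \frac{272967}{238253} = \frac{78433}{83908} + \frac{272967}{238253} = \frac{41591012585}{19991332724} \approx 2.0805$)
$\frac{a}{-478071 + \left(-36\right) 63 \cdot 10} = \frac{41591012585}{19991332724 \left(-478071 + \left(-36\right) 63 \cdot 10\right)} = \frac{41591012585}{19991332724 \left(-478071 - 22680\right)} = \frac{41591012585}{19991332724 \left(-500751\right)} = \frac{41591012585}{19991332724} \left(- \frac{1}{500751}\right) = - \frac{41591012585}{10010679852875724}$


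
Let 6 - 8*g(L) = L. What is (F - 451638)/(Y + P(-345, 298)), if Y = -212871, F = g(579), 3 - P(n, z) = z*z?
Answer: 3613677/2413376 ≈ 1.4974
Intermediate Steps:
P(n, z) = 3 - z² (P(n, z) = 3 - z*z = 3 - z²)
g(L) = ¾ - L/8
F = -573/8 (F = ¾ - ⅛*579 = ¾ - 579/8 = -573/8 ≈ -71.625)
(F - 451638)/(Y + P(-345, 298)) = (-573/8 - 451638)/(-212871 + (3 - 1*298²)) = -3613677/(8*(-212871 + (3 - 1*88804))) = -3613677/(8*(-212871 + (3 - 88804))) = -3613677/(8*(-212871 - 88801)) = -3613677/8/(-301672) = -3613677/8*(-1/301672) = 3613677/2413376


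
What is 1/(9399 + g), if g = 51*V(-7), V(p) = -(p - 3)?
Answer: 1/9909 ≈ 0.00010092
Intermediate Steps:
V(p) = 3 - p (V(p) = -(-3 + p) = 3 - p)
g = 510 (g = 51*(3 - 1*(-7)) = 51*(3 + 7) = 51*10 = 510)
1/(9399 + g) = 1/(9399 + 510) = 1/9909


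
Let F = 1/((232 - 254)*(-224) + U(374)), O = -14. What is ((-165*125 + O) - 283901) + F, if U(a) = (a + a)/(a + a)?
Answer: -1501077659/4929 ≈ -3.0454e+5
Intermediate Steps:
U(a) = 1 (U(a) = (2*a)/((2*a)) = (2*a)*(1/(2*a)) = 1)
F = 1/4929 (F = 1/((232 - 254)*(-224) + 1) = 1/(-22*(-224) + 1) = 1/(4928 + 1) = 1/4929 ≈ 0.00020288)
((-165*125 + O) - 283901) + F = ((-165*125 - 14) - 283901) + 1/4929 = ((-20625 - 14) - 283901) + 1/4929 = (-20639 - 283901) + 1/4929 = -304540 + 1/4929 = -1501077659/4929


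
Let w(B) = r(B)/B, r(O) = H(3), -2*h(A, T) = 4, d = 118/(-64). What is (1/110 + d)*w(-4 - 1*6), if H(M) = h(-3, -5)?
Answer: -3229/8800 ≈ -0.36693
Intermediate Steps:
d = -59/32 (d = 118*(-1/64) = -59/32 ≈ -1.8438)
h(A, T) = -2 (h(A, T) = -½*4 = -2)
H(M) = -2
r(O) = -2
w(B) = -2/B
(1/110 + d)*w(-4 - 1*6) = (1/110 - 59/32)*(-2/(-4 - 1*6)) = (1/110 - 59/32)*(-2/(-4 - 6)) = -(-3229)/(880*(-10)) = -(-3229)*(-1)/(880*10) = -3229/1760*⅕ = -3229/8800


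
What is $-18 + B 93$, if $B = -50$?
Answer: $-4668$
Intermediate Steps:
$-18 + B 93 = -18 - 4650 = -4668$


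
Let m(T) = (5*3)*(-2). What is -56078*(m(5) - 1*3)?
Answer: 1850574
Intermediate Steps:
m(T) = -30 (m(T) = 15*(-2) = -30)
-56078*(m(5) - 1*3) = -56078*(-30 - 1*3) = -56078*(-30 - 3) = -56078*(-33) = 1850574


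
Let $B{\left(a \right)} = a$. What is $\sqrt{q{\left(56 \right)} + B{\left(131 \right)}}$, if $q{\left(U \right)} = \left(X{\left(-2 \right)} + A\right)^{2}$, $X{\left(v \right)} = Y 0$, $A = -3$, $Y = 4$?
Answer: $2 \sqrt{35} \approx 11.832$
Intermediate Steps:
$X{\left(v \right)} = 0$ ($X{\left(v \right)} = 4 \cdot 0 = 0$)
$q{\left(U \right)} = 9$ ($q{\left(U \right)} = \left(0 - 3\right)^{2} = \left(-3\right)^{2} = 9$)
$\sqrt{q{\left(56 \right)} + B{\left(131 \right)}} = \sqrt{9 + 131} = \sqrt{140} = 2 \sqrt{35}$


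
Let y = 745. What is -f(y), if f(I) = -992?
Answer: 992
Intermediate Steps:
-f(y) = -1*(-992) = 992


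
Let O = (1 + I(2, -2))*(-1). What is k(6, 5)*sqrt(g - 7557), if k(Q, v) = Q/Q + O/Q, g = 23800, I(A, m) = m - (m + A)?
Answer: 7*sqrt(16243)/6 ≈ 148.69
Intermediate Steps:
I(A, m) = -A (I(A, m) = m - (A + m) = m + (-A - m) = -A)
O = 1 (O = (1 - 1*2)*(-1) = (1 - 2)*(-1) = -1*(-1) = 1)
k(Q, v) = 1 + 1/Q (k(Q, v) = Q/Q + 1/Q = 1 + 1/Q)
k(6, 5)*sqrt(g - 7557) = ((1 + 6)/6)*sqrt(23800 - 7557) = ((1/6)*7)*sqrt(16243) = 7*sqrt(16243)/6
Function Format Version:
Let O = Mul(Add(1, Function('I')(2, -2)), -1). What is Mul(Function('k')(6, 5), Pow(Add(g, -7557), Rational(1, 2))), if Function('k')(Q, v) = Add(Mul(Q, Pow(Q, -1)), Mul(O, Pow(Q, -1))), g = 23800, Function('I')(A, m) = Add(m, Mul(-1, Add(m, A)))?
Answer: Mul(Rational(7, 6), Pow(16243, Rational(1, 2))) ≈ 148.69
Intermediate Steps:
Function('I')(A, m) = Mul(-1, A) (Function('I')(A, m) = Add(m, Mul(-1, Add(A, m))) = Add(m, Add(Mul(-1, A), Mul(-1, m))) = Mul(-1, A))
O = 1 (O = Mul(Add(1, Mul(-1, 2)), -1) = Mul(Add(1, -2), -1) = Mul(-1, -1) = 1)
Function('k')(Q, v) = Add(1, Pow(Q, -1)) (Function('k')(Q, v) = Add(Mul(Q, Pow(Q, -1)), Mul(1, Pow(Q, -1))) = Add(1, Pow(Q, -1)))
Mul(Function('k')(6, 5), Pow(Add(g, -7557), Rational(1, 2))) = Mul(Mul(Pow(6, -1), Add(1, 6)), Pow(Add(23800, -7557), Rational(1, 2))) = Mul(Mul(Rational(1, 6), 7), Pow(16243, Rational(1, 2))) = Mul(Rational(7, 6), Pow(16243, Rational(1, 2)))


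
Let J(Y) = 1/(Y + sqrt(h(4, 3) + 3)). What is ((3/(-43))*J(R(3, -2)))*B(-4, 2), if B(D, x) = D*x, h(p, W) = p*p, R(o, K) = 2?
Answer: -16/215 + 8*sqrt(19)/215 ≈ 0.087773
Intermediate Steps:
h(p, W) = p**2
J(Y) = 1/(Y + sqrt(19)) (J(Y) = 1/(Y + sqrt(4**2 + 3)) = 1/(Y + sqrt(16 + 3)) = 1/(Y + sqrt(19)))
((3/(-43))*J(R(3, -2)))*B(-4, 2) = ((3/(-43))/(2 + sqrt(19)))*(-4*2) = ((3*(-1/43))/(2 + sqrt(19)))*(-8) = -3/(43*(2 + sqrt(19)))*(-8) = 24/(43*(2 + sqrt(19)))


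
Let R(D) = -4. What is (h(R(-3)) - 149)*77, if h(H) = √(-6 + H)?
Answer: -11473 + 77*I*√10 ≈ -11473.0 + 243.5*I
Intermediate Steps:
(h(R(-3)) - 149)*77 = (√(-6 - 4) - 149)*77 = (√(-10) - 149)*77 = (I*√10 - 149)*77 = (-149 + I*√10)*77 = -11473 + 77*I*√10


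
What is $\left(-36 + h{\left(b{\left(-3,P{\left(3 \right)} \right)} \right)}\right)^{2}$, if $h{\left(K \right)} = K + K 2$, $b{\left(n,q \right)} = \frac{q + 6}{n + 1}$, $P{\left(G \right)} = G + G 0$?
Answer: $\frac{9801}{4} \approx 2450.3$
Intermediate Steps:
$P{\left(G \right)} = G$ ($P{\left(G \right)} = G + 0 = G$)
$b{\left(n,q \right)} = \frac{6 + q}{1 + n}$
$h{\left(K \right)} = 3 K$ ($h{\left(K \right)} = K + 2 K = 3 K$)
$\left(-36 + h{\left(b{\left(-3,P{\left(3 \right)} \right)} \right)}\right)^{2} = \left(-36 + 3 \frac{6 + 3}{1 - 3}\right)^{2} = \left(-36 + 3 \frac{1}{-2} \cdot 9\right)^{2} = \left(-36 + 3 \left(\left(- \frac{1}{2}\right) 9\right)\right)^{2} = \left(-36 + 3 \left(- \frac{9}{2}\right)\right)^{2} = \left(-36 - \frac{27}{2}\right)^{2} = \left(- \frac{99}{2}\right)^{2} = \frac{9801}{4}$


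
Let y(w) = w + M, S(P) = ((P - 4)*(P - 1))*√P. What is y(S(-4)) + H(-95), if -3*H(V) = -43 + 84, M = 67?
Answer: 160/3 + 80*I ≈ 53.333 + 80.0*I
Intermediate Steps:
S(P) = √P*(-1 + P)*(-4 + P) (S(P) = ((-4 + P)*(-1 + P))*√P = ((-1 + P)*(-4 + P))*√P = √P*(-1 + P)*(-4 + P))
H(V) = -41/3 (H(V) = -(-43 + 84)/3 = -⅓*41 = -41/3)
y(w) = 67 + w (y(w) = w + 67 = 67 + w)
y(S(-4)) + H(-95) = (67 + √(-4)*(4 + (-4)² - 5*(-4))) - 41/3 = (67 + (2*I)*(4 + 16 + 20)) - 41/3 = (67 + (2*I)*40) - 41/3 = (67 + 80*I) - 41/3 = 160/3 + 80*I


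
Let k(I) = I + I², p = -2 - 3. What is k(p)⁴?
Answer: 160000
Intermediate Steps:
p = -5
k(p)⁴ = (-5*(1 - 5))⁴ = (-5*(-4))⁴ = 20⁴ = 160000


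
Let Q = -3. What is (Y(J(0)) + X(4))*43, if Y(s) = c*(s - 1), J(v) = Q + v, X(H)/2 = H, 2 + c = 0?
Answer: 688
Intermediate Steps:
c = -2 (c = -2 + 0 = -2)
X(H) = 2*H
J(v) = -3 + v
Y(s) = 2 - 2*s (Y(s) = -2*(s - 1) = -2*(-1 + s) = 2 - 2*s)
(Y(J(0)) + X(4))*43 = ((2 - 2*(-3 + 0)) + 2*4)*43 = ((2 - 2*(-3)) + 8)*43 = ((2 + 6) + 8)*43 = (8 + 8)*43 = 16*43 = 688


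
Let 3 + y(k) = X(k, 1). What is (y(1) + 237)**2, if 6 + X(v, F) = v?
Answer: 52441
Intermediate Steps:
X(v, F) = -6 + v
y(k) = -9 + k (y(k) = -3 + (-6 + k) = -9 + k)
(y(1) + 237)**2 = ((-9 + 1) + 237)**2 = (-8 + 237)**2 = 229**2 = 52441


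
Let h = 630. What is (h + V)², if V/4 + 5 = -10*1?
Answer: 324900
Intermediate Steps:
V = -60 (V = -20 + 4*(-10*1) = -20 + 4*(-10) = -20 - 40 = -60)
(h + V)² = (630 - 60)² = 570² = 324900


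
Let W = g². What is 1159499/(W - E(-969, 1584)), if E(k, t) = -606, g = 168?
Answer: 1159499/28830 ≈ 40.219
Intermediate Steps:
W = 28224 (W = 168² = 28224)
1159499/(W - E(-969, 1584)) = 1159499/(28224 - 1*(-606)) = 1159499/(28224 + 606) = 1159499/28830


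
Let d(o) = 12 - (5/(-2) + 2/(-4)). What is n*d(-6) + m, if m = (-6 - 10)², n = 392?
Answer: 6136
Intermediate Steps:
m = 256 (m = (-16)² = 256)
d(o) = 15 (d(o) = 12 - (5*(-½) + 2*(-¼)) = 12 - (-5/2 - ½) = 12 - 1*(-3) = 12 + 3 = 15)
n*d(-6) + m = 392*15 + 256 = 5880 + 256 = 6136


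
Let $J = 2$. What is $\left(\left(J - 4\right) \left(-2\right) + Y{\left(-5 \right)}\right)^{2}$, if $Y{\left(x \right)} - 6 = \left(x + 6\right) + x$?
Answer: $36$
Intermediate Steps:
$Y{\left(x \right)} = 12 + 2 x$ ($Y{\left(x \right)} = 6 + \left(\left(x + 6\right) + x\right) = 6 + \left(\left(6 + x\right) + x\right) = 6 + \left(6 + 2 x\right) = 12 + 2 x$)
$\left(\left(J - 4\right) \left(-2\right) + Y{\left(-5 \right)}\right)^{2} = \left(\left(2 - 4\right) \left(-2\right) + \left(12 + 2 \left(-5\right)\right)\right)^{2} = \left(\left(-2\right) \left(-2\right) + \left(12 - 10\right)\right)^{2} = \left(4 + 2\right)^{2} = 6^{2} = 36$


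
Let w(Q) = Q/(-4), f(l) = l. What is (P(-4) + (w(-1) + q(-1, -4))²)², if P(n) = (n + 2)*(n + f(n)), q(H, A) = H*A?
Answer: 297025/256 ≈ 1160.3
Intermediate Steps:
q(H, A) = A*H
P(n) = 2*n*(2 + n) (P(n) = (n + 2)*(n + n) = (2 + n)*(2*n) = 2*n*(2 + n))
w(Q) = -Q/4 (w(Q) = Q*(-¼) = -Q/4)
(P(-4) + (w(-1) + q(-1, -4))²)² = (2*(-4)*(2 - 4) + (-¼*(-1) - 4*(-1))²)² = (2*(-4)*(-2) + (¼ + 4)²)² = (16 + (17/4)²)² = (16 + 289/16)² = (545/16)² = 297025/256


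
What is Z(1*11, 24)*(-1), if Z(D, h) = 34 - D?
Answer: -23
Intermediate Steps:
Z(1*11, 24)*(-1) = (34 - 11)*(-1) = 23*(-1) = -23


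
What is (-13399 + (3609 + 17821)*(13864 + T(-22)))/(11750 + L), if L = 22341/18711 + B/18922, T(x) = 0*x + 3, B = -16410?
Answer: 1594061988135057/63033300112 ≈ 25289.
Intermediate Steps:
T(x) = 3 (T(x) = 0 + 3 = 3)
L = 1752862/5364387 (L = 22341/18711 - 16410/18922 = 22341*(1/18711) - 16410*1/18922 = 677/567 - 8205/9461 = 1752862/5364387 ≈ 0.32676)
(-13399 + (3609 + 17821)*(13864 + T(-22)))/(11750 + L) = (-13399 + (3609 + 17821)*(13864 + 3))/(11750 + 1752862/5364387) = (-13399 + 21430*13867)/(63033300112/5364387) = (-13399 + 297169810)*(5364387/63033300112) = 297156411*(5364387/63033300112) = 1594061988135057/63033300112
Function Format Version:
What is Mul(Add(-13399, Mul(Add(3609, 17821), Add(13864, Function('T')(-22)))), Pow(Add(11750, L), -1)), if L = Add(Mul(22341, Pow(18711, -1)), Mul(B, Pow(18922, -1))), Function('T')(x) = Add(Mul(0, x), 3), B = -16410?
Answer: Rational(1594061988135057, 63033300112) ≈ 25289.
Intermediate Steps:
Function('T')(x) = 3 (Function('T')(x) = Add(0, 3) = 3)
L = Rational(1752862, 5364387) (L = Add(Mul(22341, Pow(18711, -1)), Mul(-16410, Pow(18922, -1))) = Add(Mul(22341, Rational(1, 18711)), Mul(-16410, Rational(1, 18922))) = Add(Rational(677, 567), Rational(-8205, 9461)) = Rational(1752862, 5364387) ≈ 0.32676)
Mul(Add(-13399, Mul(Add(3609, 17821), Add(13864, Function('T')(-22)))), Pow(Add(11750, L), -1)) = Mul(Add(-13399, Mul(Add(3609, 17821), Add(13864, 3))), Pow(Add(11750, Rational(1752862, 5364387)), -1)) = Mul(Add(-13399, Mul(21430, 13867)), Pow(Rational(63033300112, 5364387), -1)) = Mul(Add(-13399, 297169810), Rational(5364387, 63033300112)) = Mul(297156411, Rational(5364387, 63033300112)) = Rational(1594061988135057, 63033300112)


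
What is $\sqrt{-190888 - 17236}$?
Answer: $2 i \sqrt{52031} \approx 456.21 i$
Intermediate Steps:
$\sqrt{-190888 - 17236} = \sqrt{-208124} = 2 i \sqrt{52031}$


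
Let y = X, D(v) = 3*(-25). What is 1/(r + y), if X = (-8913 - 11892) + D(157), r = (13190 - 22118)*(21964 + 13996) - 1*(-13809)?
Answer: -1/321057951 ≈ -3.1147e-9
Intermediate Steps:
D(v) = -75
r = -321037071 (r = -8928*35960 + 13809 = -321050880 + 13809 = -321037071)
X = -20880 (X = (-8913 - 11892) - 75 = -20805 - 75 = -20880)
y = -20880
1/(r + y) = 1/(-321037071 - 20880) = 1/(-321057951) = -1/321057951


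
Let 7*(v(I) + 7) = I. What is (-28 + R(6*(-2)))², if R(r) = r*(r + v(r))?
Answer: 2383936/49 ≈ 48652.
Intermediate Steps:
v(I) = -7 + I/7
R(r) = r*(-7 + 8*r/7) (R(r) = r*(r + (-7 + r/7)) = r*(-7 + 8*r/7))
(-28 + R(6*(-2)))² = (-28 + (6*(-2))*(-49 + 8*(6*(-2)))/7)² = (-28 + (⅐)*(-12)*(-49 + 8*(-12)))² = (-28 + (⅐)*(-12)*(-49 - 96))² = (-28 + (⅐)*(-12)*(-145))² = (-28 + 1740/7)² = (1544/7)² = 2383936/49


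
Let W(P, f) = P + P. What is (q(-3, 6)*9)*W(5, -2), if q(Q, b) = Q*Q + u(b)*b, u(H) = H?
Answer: 4050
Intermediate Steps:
W(P, f) = 2*P
q(Q, b) = Q² + b² (q(Q, b) = Q*Q + b*b = Q² + b²)
(q(-3, 6)*9)*W(5, -2) = (((-3)² + 6²)*9)*(2*5) = ((9 + 36)*9)*10 = (45*9)*10 = 405*10 = 4050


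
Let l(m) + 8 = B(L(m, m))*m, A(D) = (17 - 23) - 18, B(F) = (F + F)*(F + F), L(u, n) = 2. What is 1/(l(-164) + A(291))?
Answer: -1/2656 ≈ -0.00037651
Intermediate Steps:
B(F) = 4*F² (B(F) = (2*F)*(2*F) = 4*F²)
A(D) = -24 (A(D) = -6 - 18 = -24)
l(m) = -8 + 16*m (l(m) = -8 + (4*2²)*m = -8 + (4*4)*m = -8 + 16*m)
1/(l(-164) + A(291)) = 1/((-8 + 16*(-164)) - 24) = 1/((-8 - 2624) - 24) = 1/(-2632 - 24) = 1/(-2656) = -1/2656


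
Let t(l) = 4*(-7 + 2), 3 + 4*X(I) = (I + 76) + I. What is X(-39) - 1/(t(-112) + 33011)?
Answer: -164959/131964 ≈ -1.2500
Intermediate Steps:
X(I) = 73/4 + I/2 (X(I) = -¾ + ((I + 76) + I)/4 = -¾ + ((76 + I) + I)/4 = -¾ + (76 + 2*I)/4 = -¾ + (19 + I/2) = 73/4 + I/2)
t(l) = -20 (t(l) = 4*(-5) = -20)
X(-39) - 1/(t(-112) + 33011) = (73/4 + (½)*(-39)) - 1/(-20 + 33011) = (73/4 - 39/2) - 1/32991 = -5/4 - 1*1/32991 = -5/4 - 1/32991 = -164959/131964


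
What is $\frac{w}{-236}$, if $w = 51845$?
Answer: $- \frac{51845}{236} \approx -219.68$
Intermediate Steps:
$\frac{w}{-236} = \frac{51845}{-236} = 51845 \left(- \frac{1}{236}\right) = - \frac{51845}{236}$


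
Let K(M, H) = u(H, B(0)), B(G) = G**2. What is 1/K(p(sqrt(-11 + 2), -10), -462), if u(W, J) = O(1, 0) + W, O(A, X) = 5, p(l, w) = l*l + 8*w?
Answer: -1/457 ≈ -0.0021882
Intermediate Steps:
p(l, w) = l**2 + 8*w
u(W, J) = 5 + W
K(M, H) = 5 + H
1/K(p(sqrt(-11 + 2), -10), -462) = 1/(5 - 462) = 1/(-457) = -1/457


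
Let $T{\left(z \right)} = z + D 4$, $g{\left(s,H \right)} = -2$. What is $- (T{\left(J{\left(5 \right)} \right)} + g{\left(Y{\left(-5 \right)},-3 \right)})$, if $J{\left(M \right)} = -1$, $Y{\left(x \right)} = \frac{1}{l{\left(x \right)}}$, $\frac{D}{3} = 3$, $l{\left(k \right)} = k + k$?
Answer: $-33$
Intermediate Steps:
$l{\left(k \right)} = 2 k$
$D = 9$ ($D = 3 \cdot 3 = 9$)
$Y{\left(x \right)} = \frac{1}{2 x}$
$T{\left(z \right)} = 36 + z$ ($T{\left(z \right)} = z + 9 \cdot 4 = z + 36 = 36 + z$)
$- (T{\left(J{\left(5 \right)} \right)} + g{\left(Y{\left(-5 \right)},-3 \right)}) = - (\left(36 - 1\right) - 2) = - (35 - 2) = \left(-1\right) 33 = -33$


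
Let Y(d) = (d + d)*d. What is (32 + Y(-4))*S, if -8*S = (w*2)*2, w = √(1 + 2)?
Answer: -32*√3 ≈ -55.426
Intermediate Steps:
w = √3 ≈ 1.7320
Y(d) = 2*d² (Y(d) = (2*d)*d = 2*d²)
S = -√3/2 (S = -√3*2*2/8 = -2*√3*2/8 = -√3/2 ≈ -0.86602)
(32 + Y(-4))*S = (32 + 2*(-4)²)*(-√3/2) = (32 + 2*16)*(-√3/2) = (32 + 32)*(-√3/2) = 64*(-√3/2) = -32*√3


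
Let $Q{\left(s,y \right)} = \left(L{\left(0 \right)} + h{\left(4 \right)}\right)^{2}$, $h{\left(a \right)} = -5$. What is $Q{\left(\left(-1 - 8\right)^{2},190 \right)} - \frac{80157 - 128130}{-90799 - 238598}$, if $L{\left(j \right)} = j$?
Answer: $\frac{2728984}{109799} \approx 24.854$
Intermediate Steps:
$Q{\left(s,y \right)} = 25$ ($Q{\left(s,y \right)} = \left(0 - 5\right)^{2} = \left(-5\right)^{2} = 25$)
$Q{\left(\left(-1 - 8\right)^{2},190 \right)} - \frac{80157 - 128130}{-90799 - 238598} = 25 - \frac{80157 - 128130}{-90799 - 238598} = 25 - - \frac{47973}{-329397} = 25 - \left(-47973\right) \left(- \frac{1}{329397}\right) = 25 - \frac{15991}{109799} = \frac{2728984}{109799}$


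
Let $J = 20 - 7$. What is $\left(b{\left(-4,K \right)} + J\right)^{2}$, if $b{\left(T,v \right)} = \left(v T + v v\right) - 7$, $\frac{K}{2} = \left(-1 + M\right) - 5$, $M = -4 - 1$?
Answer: $334084$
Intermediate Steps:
$M = -5$ ($M = -4 - 1 = -5$)
$K = -22$ ($K = 2 \left(\left(-1 - 5\right) - 5\right) = 2 \left(-6 - 5\right) = 2 \left(-11\right) = -22$)
$J = 13$
$b{\left(T,v \right)} = -7 + v^{2} + T v$ ($b{\left(T,v \right)} = \left(T v + v^{2}\right) - 7 = \left(v^{2} + T v\right) - 7 = -7 + v^{2} + T v$)
$\left(b{\left(-4,K \right)} + J\right)^{2} = \left(\left(-7 + \left(-22\right)^{2} - -88\right) + 13\right)^{2} = \left(\left(-7 + 484 + 88\right) + 13\right)^{2} = \left(565 + 13\right)^{2} = 578^{2} = 334084$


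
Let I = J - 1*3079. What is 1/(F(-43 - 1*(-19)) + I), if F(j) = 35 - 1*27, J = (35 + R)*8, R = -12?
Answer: -1/2887 ≈ -0.00034638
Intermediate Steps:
J = 184 (J = (35 - 12)*8 = 23*8 = 184)
F(j) = 8 (F(j) = 35 - 27 = 8)
I = -2895 (I = 184 - 1*3079 = 184 - 3079 = -2895)
1/(F(-43 - 1*(-19)) + I) = 1/(8 - 2895) = 1/(-2887) = -1/2887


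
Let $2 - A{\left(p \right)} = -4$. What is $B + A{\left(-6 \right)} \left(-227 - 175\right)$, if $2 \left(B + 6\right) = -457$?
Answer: $- \frac{5293}{2} \approx -2646.5$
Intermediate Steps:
$B = - \frac{469}{2}$ ($B = -6 + \frac{1}{2} \left(-457\right) = -6 - \frac{457}{2} = - \frac{469}{2} \approx -234.5$)
$A{\left(p \right)} = 6$ ($A{\left(p \right)} = 2 - -4 = 2 + 4 = 6$)
$B + A{\left(-6 \right)} \left(-227 - 175\right) = - \frac{469}{2} + 6 \left(-227 - 175\right) = - \frac{469}{2} + 6 \left(-402\right) = - \frac{469}{2} - 2412 = - \frac{5293}{2}$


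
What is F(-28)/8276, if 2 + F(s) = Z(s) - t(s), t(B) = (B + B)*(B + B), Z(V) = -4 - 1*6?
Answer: -787/2069 ≈ -0.38038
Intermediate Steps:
Z(V) = -10 (Z(V) = -4 - 6 = -10)
t(B) = 4*B**2 (t(B) = (2*B)*(2*B) = 4*B**2)
F(s) = -12 - 4*s**2 (F(s) = -2 + (-10 - 4*s**2) = -12 - 4*s**2)
F(-28)/8276 = (-12 - 4*(-28)**2)/8276 = (-12 - 4*784)*(1/8276) = (-12 - 3136)*(1/8276) = -3148*1/8276 = -787/2069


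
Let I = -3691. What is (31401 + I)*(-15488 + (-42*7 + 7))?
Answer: -437125250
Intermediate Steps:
(31401 + I)*(-15488 + (-42*7 + 7)) = (31401 - 3691)*(-15488 + (-42*7 + 7)) = 27710*(-15488 + (-294 + 7)) = 27710*(-15488 - 287) = 27710*(-15775) = -437125250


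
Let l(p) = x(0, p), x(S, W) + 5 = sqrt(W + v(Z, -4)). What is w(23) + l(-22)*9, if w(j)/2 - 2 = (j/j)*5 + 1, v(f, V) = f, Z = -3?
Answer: -29 + 45*I ≈ -29.0 + 45.0*I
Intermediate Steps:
w(j) = 16 (w(j) = 4 + 2*((j/j)*5 + 1) = 4 + 2*(1*5 + 1) = 4 + 2*(5 + 1) = 4 + 2*6 = 4 + 12 = 16)
x(S, W) = -5 + sqrt(-3 + W) (x(S, W) = -5 + sqrt(W - 3) = -5 + sqrt(-3 + W))
l(p) = -5 + sqrt(-3 + p)
w(23) + l(-22)*9 = 16 + (-5 + sqrt(-3 - 22))*9 = 16 + (-5 + sqrt(-25))*9 = 16 + (-5 + 5*I)*9 = 16 + (-45 + 45*I) = -29 + 45*I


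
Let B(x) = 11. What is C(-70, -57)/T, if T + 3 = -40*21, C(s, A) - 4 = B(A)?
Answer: -5/281 ≈ -0.017794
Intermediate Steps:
C(s, A) = 15 (C(s, A) = 4 + 11 = 15)
T = -843 (T = -3 - 40*21 = -3 - 840 = -843)
C(-70, -57)/T = 15/(-843) = 15*(-1/843) = -5/281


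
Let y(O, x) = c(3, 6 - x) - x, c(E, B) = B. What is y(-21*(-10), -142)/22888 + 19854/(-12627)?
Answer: -25042029/16055932 ≈ -1.5597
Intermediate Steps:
y(O, x) = 6 - 2*x (y(O, x) = (6 - x) - x = 6 - 2*x)
y(-21*(-10), -142)/22888 + 19854/(-12627) = (6 - 2*(-142))/22888 + 19854/(-12627) = (6 + 284)*(1/22888) + 19854*(-1/12627) = 290*(1/22888) - 2206/1403 = 145/11444 - 2206/1403 = -25042029/16055932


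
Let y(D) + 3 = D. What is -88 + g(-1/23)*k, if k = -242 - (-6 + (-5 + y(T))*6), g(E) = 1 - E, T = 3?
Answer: -6968/23 ≈ -302.96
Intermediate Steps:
y(D) = -3 + D
k = -206 (k = -242 - (-6 + (-5 + (-3 + 3))*6) = -242 - (-6 + (-5 + 0)*6) = -242 - (-6 - 5*6) = -242 - (-6 - 30) = -242 - 1*(-36) = -242 + 36 = -206)
-88 + g(-1/23)*k = -88 + (1 - (-1)/23)*(-206) = -88 + (1 - 1*(-1/23))*(-206) = -88 + (1 + 1/23)*(-206) = -88 + (24/23)*(-206) = -88 - 4944/23 = -6968/23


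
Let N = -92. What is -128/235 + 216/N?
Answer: -15634/5405 ≈ -2.8925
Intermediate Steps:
-128/235 + 216/N = -128/235 + 216/(-92) = -128*1/235 + 216*(-1/92) = -128/235 - 54/23 = -15634/5405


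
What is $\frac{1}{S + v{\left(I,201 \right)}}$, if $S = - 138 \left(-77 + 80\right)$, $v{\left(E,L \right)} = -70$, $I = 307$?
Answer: $- \frac{1}{484} \approx -0.0020661$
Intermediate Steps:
$S = -414$ ($S = \left(-138\right) 3 = -414$)
$\frac{1}{S + v{\left(I,201 \right)}} = \frac{1}{-414 - 70} = \frac{1}{-484} = - \frac{1}{484}$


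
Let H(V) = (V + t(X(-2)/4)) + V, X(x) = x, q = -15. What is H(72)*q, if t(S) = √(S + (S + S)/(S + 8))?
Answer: -2160 - I*√570/2 ≈ -2160.0 - 11.937*I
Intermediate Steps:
t(S) = √(S + 2*S/(8 + S)) (t(S) = √(S + (2*S)/(8 + S)) = √(S + 2*S/(8 + S)))
H(V) = 2*V + I*√570/30 (H(V) = (V + √((-2/4)*(10 - 2/4)/(8 - 2/4))) + V = (V + √((-2*¼)*(10 - 2*¼)/(8 - 2*¼))) + V = (V + √(-(10 - ½)/(2*(8 - ½)))) + V = (V + √(-½*19/2/15/2)) + V = (V + √(-½*2/15*19/2)) + V = (V + √(-19/30)) + V = (V + I*√570/30) + V = 2*V + I*√570/30)
H(72)*q = (2*72 + I*√570/30)*(-15) = (144 + I*√570/30)*(-15) = -2160 - I*√570/2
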